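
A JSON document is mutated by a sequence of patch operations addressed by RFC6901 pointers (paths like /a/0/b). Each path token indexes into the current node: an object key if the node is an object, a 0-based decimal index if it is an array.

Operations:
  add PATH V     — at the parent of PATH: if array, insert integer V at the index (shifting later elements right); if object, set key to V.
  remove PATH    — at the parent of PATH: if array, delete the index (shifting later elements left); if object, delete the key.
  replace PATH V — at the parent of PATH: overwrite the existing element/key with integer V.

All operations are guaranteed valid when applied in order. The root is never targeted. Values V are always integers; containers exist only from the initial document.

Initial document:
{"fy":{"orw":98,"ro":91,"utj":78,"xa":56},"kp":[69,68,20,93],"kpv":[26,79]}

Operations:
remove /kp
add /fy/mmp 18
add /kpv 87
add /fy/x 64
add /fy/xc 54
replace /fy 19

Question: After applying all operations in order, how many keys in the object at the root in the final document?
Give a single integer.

After op 1 (remove /kp): {"fy":{"orw":98,"ro":91,"utj":78,"xa":56},"kpv":[26,79]}
After op 2 (add /fy/mmp 18): {"fy":{"mmp":18,"orw":98,"ro":91,"utj":78,"xa":56},"kpv":[26,79]}
After op 3 (add /kpv 87): {"fy":{"mmp":18,"orw":98,"ro":91,"utj":78,"xa":56},"kpv":87}
After op 4 (add /fy/x 64): {"fy":{"mmp":18,"orw":98,"ro":91,"utj":78,"x":64,"xa":56},"kpv":87}
After op 5 (add /fy/xc 54): {"fy":{"mmp":18,"orw":98,"ro":91,"utj":78,"x":64,"xa":56,"xc":54},"kpv":87}
After op 6 (replace /fy 19): {"fy":19,"kpv":87}
Size at the root: 2

Answer: 2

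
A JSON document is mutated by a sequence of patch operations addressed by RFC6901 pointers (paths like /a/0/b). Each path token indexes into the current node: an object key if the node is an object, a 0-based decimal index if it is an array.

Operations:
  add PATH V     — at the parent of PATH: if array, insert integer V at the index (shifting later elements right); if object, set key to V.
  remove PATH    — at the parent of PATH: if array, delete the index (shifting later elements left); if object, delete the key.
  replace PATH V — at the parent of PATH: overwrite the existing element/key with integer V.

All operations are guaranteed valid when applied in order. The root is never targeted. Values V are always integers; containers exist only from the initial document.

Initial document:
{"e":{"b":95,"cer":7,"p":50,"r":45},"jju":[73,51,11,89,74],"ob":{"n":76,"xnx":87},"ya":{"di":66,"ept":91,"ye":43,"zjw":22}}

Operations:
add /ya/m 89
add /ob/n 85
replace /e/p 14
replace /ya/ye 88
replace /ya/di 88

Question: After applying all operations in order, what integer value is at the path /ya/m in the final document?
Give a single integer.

Answer: 89

Derivation:
After op 1 (add /ya/m 89): {"e":{"b":95,"cer":7,"p":50,"r":45},"jju":[73,51,11,89,74],"ob":{"n":76,"xnx":87},"ya":{"di":66,"ept":91,"m":89,"ye":43,"zjw":22}}
After op 2 (add /ob/n 85): {"e":{"b":95,"cer":7,"p":50,"r":45},"jju":[73,51,11,89,74],"ob":{"n":85,"xnx":87},"ya":{"di":66,"ept":91,"m":89,"ye":43,"zjw":22}}
After op 3 (replace /e/p 14): {"e":{"b":95,"cer":7,"p":14,"r":45},"jju":[73,51,11,89,74],"ob":{"n":85,"xnx":87},"ya":{"di":66,"ept":91,"m":89,"ye":43,"zjw":22}}
After op 4 (replace /ya/ye 88): {"e":{"b":95,"cer":7,"p":14,"r":45},"jju":[73,51,11,89,74],"ob":{"n":85,"xnx":87},"ya":{"di":66,"ept":91,"m":89,"ye":88,"zjw":22}}
After op 5 (replace /ya/di 88): {"e":{"b":95,"cer":7,"p":14,"r":45},"jju":[73,51,11,89,74],"ob":{"n":85,"xnx":87},"ya":{"di":88,"ept":91,"m":89,"ye":88,"zjw":22}}
Value at /ya/m: 89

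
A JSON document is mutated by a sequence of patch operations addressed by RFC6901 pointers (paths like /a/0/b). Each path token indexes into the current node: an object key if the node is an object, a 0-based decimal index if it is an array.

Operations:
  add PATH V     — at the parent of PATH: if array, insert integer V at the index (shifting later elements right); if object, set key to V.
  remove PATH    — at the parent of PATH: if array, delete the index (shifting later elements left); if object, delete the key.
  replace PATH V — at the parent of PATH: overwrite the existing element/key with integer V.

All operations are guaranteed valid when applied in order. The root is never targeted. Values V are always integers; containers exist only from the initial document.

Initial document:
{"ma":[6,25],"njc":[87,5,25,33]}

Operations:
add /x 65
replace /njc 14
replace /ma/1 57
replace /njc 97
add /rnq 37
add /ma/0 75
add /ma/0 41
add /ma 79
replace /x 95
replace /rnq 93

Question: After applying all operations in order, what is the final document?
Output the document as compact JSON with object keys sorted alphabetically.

After op 1 (add /x 65): {"ma":[6,25],"njc":[87,5,25,33],"x":65}
After op 2 (replace /njc 14): {"ma":[6,25],"njc":14,"x":65}
After op 3 (replace /ma/1 57): {"ma":[6,57],"njc":14,"x":65}
After op 4 (replace /njc 97): {"ma":[6,57],"njc":97,"x":65}
After op 5 (add /rnq 37): {"ma":[6,57],"njc":97,"rnq":37,"x":65}
After op 6 (add /ma/0 75): {"ma":[75,6,57],"njc":97,"rnq":37,"x":65}
After op 7 (add /ma/0 41): {"ma":[41,75,6,57],"njc":97,"rnq":37,"x":65}
After op 8 (add /ma 79): {"ma":79,"njc":97,"rnq":37,"x":65}
After op 9 (replace /x 95): {"ma":79,"njc":97,"rnq":37,"x":95}
After op 10 (replace /rnq 93): {"ma":79,"njc":97,"rnq":93,"x":95}

Answer: {"ma":79,"njc":97,"rnq":93,"x":95}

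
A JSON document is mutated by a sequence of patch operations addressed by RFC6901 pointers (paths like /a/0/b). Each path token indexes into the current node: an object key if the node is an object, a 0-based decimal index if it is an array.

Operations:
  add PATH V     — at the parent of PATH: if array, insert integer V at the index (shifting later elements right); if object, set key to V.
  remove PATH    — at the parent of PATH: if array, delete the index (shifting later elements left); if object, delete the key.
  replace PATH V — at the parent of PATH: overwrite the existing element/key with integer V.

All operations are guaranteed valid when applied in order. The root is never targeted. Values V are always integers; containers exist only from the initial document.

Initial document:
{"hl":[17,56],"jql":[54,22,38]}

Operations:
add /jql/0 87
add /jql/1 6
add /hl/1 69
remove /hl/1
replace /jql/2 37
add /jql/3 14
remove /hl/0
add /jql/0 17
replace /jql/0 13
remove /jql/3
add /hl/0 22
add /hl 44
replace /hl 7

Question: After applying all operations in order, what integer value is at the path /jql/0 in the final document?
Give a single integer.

Answer: 13

Derivation:
After op 1 (add /jql/0 87): {"hl":[17,56],"jql":[87,54,22,38]}
After op 2 (add /jql/1 6): {"hl":[17,56],"jql":[87,6,54,22,38]}
After op 3 (add /hl/1 69): {"hl":[17,69,56],"jql":[87,6,54,22,38]}
After op 4 (remove /hl/1): {"hl":[17,56],"jql":[87,6,54,22,38]}
After op 5 (replace /jql/2 37): {"hl":[17,56],"jql":[87,6,37,22,38]}
After op 6 (add /jql/3 14): {"hl":[17,56],"jql":[87,6,37,14,22,38]}
After op 7 (remove /hl/0): {"hl":[56],"jql":[87,6,37,14,22,38]}
After op 8 (add /jql/0 17): {"hl":[56],"jql":[17,87,6,37,14,22,38]}
After op 9 (replace /jql/0 13): {"hl":[56],"jql":[13,87,6,37,14,22,38]}
After op 10 (remove /jql/3): {"hl":[56],"jql":[13,87,6,14,22,38]}
After op 11 (add /hl/0 22): {"hl":[22,56],"jql":[13,87,6,14,22,38]}
After op 12 (add /hl 44): {"hl":44,"jql":[13,87,6,14,22,38]}
After op 13 (replace /hl 7): {"hl":7,"jql":[13,87,6,14,22,38]}
Value at /jql/0: 13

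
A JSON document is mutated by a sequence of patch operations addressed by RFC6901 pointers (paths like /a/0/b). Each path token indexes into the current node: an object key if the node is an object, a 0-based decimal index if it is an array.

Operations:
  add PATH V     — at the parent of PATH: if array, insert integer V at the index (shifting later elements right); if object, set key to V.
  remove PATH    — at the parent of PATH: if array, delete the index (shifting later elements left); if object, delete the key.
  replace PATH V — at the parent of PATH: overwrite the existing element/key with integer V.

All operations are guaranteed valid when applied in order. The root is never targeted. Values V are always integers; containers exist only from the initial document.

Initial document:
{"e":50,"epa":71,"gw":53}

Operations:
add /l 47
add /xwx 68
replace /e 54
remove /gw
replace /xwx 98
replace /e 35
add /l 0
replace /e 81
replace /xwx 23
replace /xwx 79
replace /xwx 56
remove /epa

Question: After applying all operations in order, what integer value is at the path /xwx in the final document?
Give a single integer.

Answer: 56

Derivation:
After op 1 (add /l 47): {"e":50,"epa":71,"gw":53,"l":47}
After op 2 (add /xwx 68): {"e":50,"epa":71,"gw":53,"l":47,"xwx":68}
After op 3 (replace /e 54): {"e":54,"epa":71,"gw":53,"l":47,"xwx":68}
After op 4 (remove /gw): {"e":54,"epa":71,"l":47,"xwx":68}
After op 5 (replace /xwx 98): {"e":54,"epa":71,"l":47,"xwx":98}
After op 6 (replace /e 35): {"e":35,"epa":71,"l":47,"xwx":98}
After op 7 (add /l 0): {"e":35,"epa":71,"l":0,"xwx":98}
After op 8 (replace /e 81): {"e":81,"epa":71,"l":0,"xwx":98}
After op 9 (replace /xwx 23): {"e":81,"epa":71,"l":0,"xwx":23}
After op 10 (replace /xwx 79): {"e":81,"epa":71,"l":0,"xwx":79}
After op 11 (replace /xwx 56): {"e":81,"epa":71,"l":0,"xwx":56}
After op 12 (remove /epa): {"e":81,"l":0,"xwx":56}
Value at /xwx: 56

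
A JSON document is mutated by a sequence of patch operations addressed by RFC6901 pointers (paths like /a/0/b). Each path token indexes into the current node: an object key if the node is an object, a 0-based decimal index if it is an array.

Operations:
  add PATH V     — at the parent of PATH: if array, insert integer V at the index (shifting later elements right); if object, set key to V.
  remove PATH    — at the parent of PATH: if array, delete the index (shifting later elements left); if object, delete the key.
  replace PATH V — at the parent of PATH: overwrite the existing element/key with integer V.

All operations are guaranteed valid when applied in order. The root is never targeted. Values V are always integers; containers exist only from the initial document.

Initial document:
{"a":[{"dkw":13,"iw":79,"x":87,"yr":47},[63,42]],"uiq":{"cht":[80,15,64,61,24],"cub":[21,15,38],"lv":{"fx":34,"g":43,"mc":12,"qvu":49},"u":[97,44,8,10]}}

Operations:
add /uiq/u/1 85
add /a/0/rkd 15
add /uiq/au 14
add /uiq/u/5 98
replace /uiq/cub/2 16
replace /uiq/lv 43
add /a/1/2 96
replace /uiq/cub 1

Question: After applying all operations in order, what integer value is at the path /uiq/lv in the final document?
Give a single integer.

After op 1 (add /uiq/u/1 85): {"a":[{"dkw":13,"iw":79,"x":87,"yr":47},[63,42]],"uiq":{"cht":[80,15,64,61,24],"cub":[21,15,38],"lv":{"fx":34,"g":43,"mc":12,"qvu":49},"u":[97,85,44,8,10]}}
After op 2 (add /a/0/rkd 15): {"a":[{"dkw":13,"iw":79,"rkd":15,"x":87,"yr":47},[63,42]],"uiq":{"cht":[80,15,64,61,24],"cub":[21,15,38],"lv":{"fx":34,"g":43,"mc":12,"qvu":49},"u":[97,85,44,8,10]}}
After op 3 (add /uiq/au 14): {"a":[{"dkw":13,"iw":79,"rkd":15,"x":87,"yr":47},[63,42]],"uiq":{"au":14,"cht":[80,15,64,61,24],"cub":[21,15,38],"lv":{"fx":34,"g":43,"mc":12,"qvu":49},"u":[97,85,44,8,10]}}
After op 4 (add /uiq/u/5 98): {"a":[{"dkw":13,"iw":79,"rkd":15,"x":87,"yr":47},[63,42]],"uiq":{"au":14,"cht":[80,15,64,61,24],"cub":[21,15,38],"lv":{"fx":34,"g":43,"mc":12,"qvu":49},"u":[97,85,44,8,10,98]}}
After op 5 (replace /uiq/cub/2 16): {"a":[{"dkw":13,"iw":79,"rkd":15,"x":87,"yr":47},[63,42]],"uiq":{"au":14,"cht":[80,15,64,61,24],"cub":[21,15,16],"lv":{"fx":34,"g":43,"mc":12,"qvu":49},"u":[97,85,44,8,10,98]}}
After op 6 (replace /uiq/lv 43): {"a":[{"dkw":13,"iw":79,"rkd":15,"x":87,"yr":47},[63,42]],"uiq":{"au":14,"cht":[80,15,64,61,24],"cub":[21,15,16],"lv":43,"u":[97,85,44,8,10,98]}}
After op 7 (add /a/1/2 96): {"a":[{"dkw":13,"iw":79,"rkd":15,"x":87,"yr":47},[63,42,96]],"uiq":{"au":14,"cht":[80,15,64,61,24],"cub":[21,15,16],"lv":43,"u":[97,85,44,8,10,98]}}
After op 8 (replace /uiq/cub 1): {"a":[{"dkw":13,"iw":79,"rkd":15,"x":87,"yr":47},[63,42,96]],"uiq":{"au":14,"cht":[80,15,64,61,24],"cub":1,"lv":43,"u":[97,85,44,8,10,98]}}
Value at /uiq/lv: 43

Answer: 43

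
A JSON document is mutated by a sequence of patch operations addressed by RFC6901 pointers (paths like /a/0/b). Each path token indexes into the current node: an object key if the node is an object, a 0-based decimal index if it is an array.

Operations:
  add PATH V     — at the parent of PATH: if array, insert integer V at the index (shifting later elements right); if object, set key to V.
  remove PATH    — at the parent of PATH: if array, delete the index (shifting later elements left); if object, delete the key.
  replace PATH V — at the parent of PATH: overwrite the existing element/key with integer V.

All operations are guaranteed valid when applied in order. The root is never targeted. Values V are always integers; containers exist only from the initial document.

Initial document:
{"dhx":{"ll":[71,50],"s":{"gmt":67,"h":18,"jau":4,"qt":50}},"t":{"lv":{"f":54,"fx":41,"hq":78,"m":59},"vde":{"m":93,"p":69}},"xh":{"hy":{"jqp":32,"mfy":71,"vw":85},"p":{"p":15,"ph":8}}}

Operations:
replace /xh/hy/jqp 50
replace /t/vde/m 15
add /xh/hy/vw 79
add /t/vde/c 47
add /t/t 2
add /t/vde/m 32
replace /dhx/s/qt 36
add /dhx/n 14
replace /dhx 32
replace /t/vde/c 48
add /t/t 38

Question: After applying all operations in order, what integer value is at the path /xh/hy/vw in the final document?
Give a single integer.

Answer: 79

Derivation:
After op 1 (replace /xh/hy/jqp 50): {"dhx":{"ll":[71,50],"s":{"gmt":67,"h":18,"jau":4,"qt":50}},"t":{"lv":{"f":54,"fx":41,"hq":78,"m":59},"vde":{"m":93,"p":69}},"xh":{"hy":{"jqp":50,"mfy":71,"vw":85},"p":{"p":15,"ph":8}}}
After op 2 (replace /t/vde/m 15): {"dhx":{"ll":[71,50],"s":{"gmt":67,"h":18,"jau":4,"qt":50}},"t":{"lv":{"f":54,"fx":41,"hq":78,"m":59},"vde":{"m":15,"p":69}},"xh":{"hy":{"jqp":50,"mfy":71,"vw":85},"p":{"p":15,"ph":8}}}
After op 3 (add /xh/hy/vw 79): {"dhx":{"ll":[71,50],"s":{"gmt":67,"h":18,"jau":4,"qt":50}},"t":{"lv":{"f":54,"fx":41,"hq":78,"m":59},"vde":{"m":15,"p":69}},"xh":{"hy":{"jqp":50,"mfy":71,"vw":79},"p":{"p":15,"ph":8}}}
After op 4 (add /t/vde/c 47): {"dhx":{"ll":[71,50],"s":{"gmt":67,"h":18,"jau":4,"qt":50}},"t":{"lv":{"f":54,"fx":41,"hq":78,"m":59},"vde":{"c":47,"m":15,"p":69}},"xh":{"hy":{"jqp":50,"mfy":71,"vw":79},"p":{"p":15,"ph":8}}}
After op 5 (add /t/t 2): {"dhx":{"ll":[71,50],"s":{"gmt":67,"h":18,"jau":4,"qt":50}},"t":{"lv":{"f":54,"fx":41,"hq":78,"m":59},"t":2,"vde":{"c":47,"m":15,"p":69}},"xh":{"hy":{"jqp":50,"mfy":71,"vw":79},"p":{"p":15,"ph":8}}}
After op 6 (add /t/vde/m 32): {"dhx":{"ll":[71,50],"s":{"gmt":67,"h":18,"jau":4,"qt":50}},"t":{"lv":{"f":54,"fx":41,"hq":78,"m":59},"t":2,"vde":{"c":47,"m":32,"p":69}},"xh":{"hy":{"jqp":50,"mfy":71,"vw":79},"p":{"p":15,"ph":8}}}
After op 7 (replace /dhx/s/qt 36): {"dhx":{"ll":[71,50],"s":{"gmt":67,"h":18,"jau":4,"qt":36}},"t":{"lv":{"f":54,"fx":41,"hq":78,"m":59},"t":2,"vde":{"c":47,"m":32,"p":69}},"xh":{"hy":{"jqp":50,"mfy":71,"vw":79},"p":{"p":15,"ph":8}}}
After op 8 (add /dhx/n 14): {"dhx":{"ll":[71,50],"n":14,"s":{"gmt":67,"h":18,"jau":4,"qt":36}},"t":{"lv":{"f":54,"fx":41,"hq":78,"m":59},"t":2,"vde":{"c":47,"m":32,"p":69}},"xh":{"hy":{"jqp":50,"mfy":71,"vw":79},"p":{"p":15,"ph":8}}}
After op 9 (replace /dhx 32): {"dhx":32,"t":{"lv":{"f":54,"fx":41,"hq":78,"m":59},"t":2,"vde":{"c":47,"m":32,"p":69}},"xh":{"hy":{"jqp":50,"mfy":71,"vw":79},"p":{"p":15,"ph":8}}}
After op 10 (replace /t/vde/c 48): {"dhx":32,"t":{"lv":{"f":54,"fx":41,"hq":78,"m":59},"t":2,"vde":{"c":48,"m":32,"p":69}},"xh":{"hy":{"jqp":50,"mfy":71,"vw":79},"p":{"p":15,"ph":8}}}
After op 11 (add /t/t 38): {"dhx":32,"t":{"lv":{"f":54,"fx":41,"hq":78,"m":59},"t":38,"vde":{"c":48,"m":32,"p":69}},"xh":{"hy":{"jqp":50,"mfy":71,"vw":79},"p":{"p":15,"ph":8}}}
Value at /xh/hy/vw: 79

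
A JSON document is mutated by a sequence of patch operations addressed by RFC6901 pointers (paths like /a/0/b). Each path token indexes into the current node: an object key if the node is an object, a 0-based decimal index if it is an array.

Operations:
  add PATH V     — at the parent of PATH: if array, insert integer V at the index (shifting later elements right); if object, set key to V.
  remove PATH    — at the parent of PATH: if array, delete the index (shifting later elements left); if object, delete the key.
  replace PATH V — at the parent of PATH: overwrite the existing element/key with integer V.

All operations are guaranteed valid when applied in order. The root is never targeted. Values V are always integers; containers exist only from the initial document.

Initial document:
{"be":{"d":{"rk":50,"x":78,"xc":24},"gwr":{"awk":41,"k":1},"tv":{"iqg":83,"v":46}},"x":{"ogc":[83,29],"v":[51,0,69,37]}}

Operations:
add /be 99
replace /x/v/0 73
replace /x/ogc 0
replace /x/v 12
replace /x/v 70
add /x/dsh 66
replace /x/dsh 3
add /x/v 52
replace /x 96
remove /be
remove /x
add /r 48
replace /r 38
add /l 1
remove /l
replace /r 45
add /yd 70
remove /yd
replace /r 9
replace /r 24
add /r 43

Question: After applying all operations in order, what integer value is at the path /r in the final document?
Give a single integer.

Answer: 43

Derivation:
After op 1 (add /be 99): {"be":99,"x":{"ogc":[83,29],"v":[51,0,69,37]}}
After op 2 (replace /x/v/0 73): {"be":99,"x":{"ogc":[83,29],"v":[73,0,69,37]}}
After op 3 (replace /x/ogc 0): {"be":99,"x":{"ogc":0,"v":[73,0,69,37]}}
After op 4 (replace /x/v 12): {"be":99,"x":{"ogc":0,"v":12}}
After op 5 (replace /x/v 70): {"be":99,"x":{"ogc":0,"v":70}}
After op 6 (add /x/dsh 66): {"be":99,"x":{"dsh":66,"ogc":0,"v":70}}
After op 7 (replace /x/dsh 3): {"be":99,"x":{"dsh":3,"ogc":0,"v":70}}
After op 8 (add /x/v 52): {"be":99,"x":{"dsh":3,"ogc":0,"v":52}}
After op 9 (replace /x 96): {"be":99,"x":96}
After op 10 (remove /be): {"x":96}
After op 11 (remove /x): {}
After op 12 (add /r 48): {"r":48}
After op 13 (replace /r 38): {"r":38}
After op 14 (add /l 1): {"l":1,"r":38}
After op 15 (remove /l): {"r":38}
After op 16 (replace /r 45): {"r":45}
After op 17 (add /yd 70): {"r":45,"yd":70}
After op 18 (remove /yd): {"r":45}
After op 19 (replace /r 9): {"r":9}
After op 20 (replace /r 24): {"r":24}
After op 21 (add /r 43): {"r":43}
Value at /r: 43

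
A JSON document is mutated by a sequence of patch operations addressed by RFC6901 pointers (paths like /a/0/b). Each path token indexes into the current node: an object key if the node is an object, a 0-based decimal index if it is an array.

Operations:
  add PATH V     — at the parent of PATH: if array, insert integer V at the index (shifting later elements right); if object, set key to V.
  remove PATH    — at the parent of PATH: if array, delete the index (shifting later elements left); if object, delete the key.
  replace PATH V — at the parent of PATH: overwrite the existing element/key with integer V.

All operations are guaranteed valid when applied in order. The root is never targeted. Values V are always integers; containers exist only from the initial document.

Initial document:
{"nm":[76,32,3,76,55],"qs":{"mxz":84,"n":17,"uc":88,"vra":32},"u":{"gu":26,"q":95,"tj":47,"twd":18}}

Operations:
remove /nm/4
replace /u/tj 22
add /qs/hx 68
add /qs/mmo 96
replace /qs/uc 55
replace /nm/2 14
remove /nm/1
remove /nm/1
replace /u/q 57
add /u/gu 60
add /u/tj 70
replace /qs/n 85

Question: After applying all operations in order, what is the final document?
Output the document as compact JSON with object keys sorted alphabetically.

After op 1 (remove /nm/4): {"nm":[76,32,3,76],"qs":{"mxz":84,"n":17,"uc":88,"vra":32},"u":{"gu":26,"q":95,"tj":47,"twd":18}}
After op 2 (replace /u/tj 22): {"nm":[76,32,3,76],"qs":{"mxz":84,"n":17,"uc":88,"vra":32},"u":{"gu":26,"q":95,"tj":22,"twd":18}}
After op 3 (add /qs/hx 68): {"nm":[76,32,3,76],"qs":{"hx":68,"mxz":84,"n":17,"uc":88,"vra":32},"u":{"gu":26,"q":95,"tj":22,"twd":18}}
After op 4 (add /qs/mmo 96): {"nm":[76,32,3,76],"qs":{"hx":68,"mmo":96,"mxz":84,"n":17,"uc":88,"vra":32},"u":{"gu":26,"q":95,"tj":22,"twd":18}}
After op 5 (replace /qs/uc 55): {"nm":[76,32,3,76],"qs":{"hx":68,"mmo":96,"mxz":84,"n":17,"uc":55,"vra":32},"u":{"gu":26,"q":95,"tj":22,"twd":18}}
After op 6 (replace /nm/2 14): {"nm":[76,32,14,76],"qs":{"hx":68,"mmo":96,"mxz":84,"n":17,"uc":55,"vra":32},"u":{"gu":26,"q":95,"tj":22,"twd":18}}
After op 7 (remove /nm/1): {"nm":[76,14,76],"qs":{"hx":68,"mmo":96,"mxz":84,"n":17,"uc":55,"vra":32},"u":{"gu":26,"q":95,"tj":22,"twd":18}}
After op 8 (remove /nm/1): {"nm":[76,76],"qs":{"hx":68,"mmo":96,"mxz":84,"n":17,"uc":55,"vra":32},"u":{"gu":26,"q":95,"tj":22,"twd":18}}
After op 9 (replace /u/q 57): {"nm":[76,76],"qs":{"hx":68,"mmo":96,"mxz":84,"n":17,"uc":55,"vra":32},"u":{"gu":26,"q":57,"tj":22,"twd":18}}
After op 10 (add /u/gu 60): {"nm":[76,76],"qs":{"hx":68,"mmo":96,"mxz":84,"n":17,"uc":55,"vra":32},"u":{"gu":60,"q":57,"tj":22,"twd":18}}
After op 11 (add /u/tj 70): {"nm":[76,76],"qs":{"hx":68,"mmo":96,"mxz":84,"n":17,"uc":55,"vra":32},"u":{"gu":60,"q":57,"tj":70,"twd":18}}
After op 12 (replace /qs/n 85): {"nm":[76,76],"qs":{"hx":68,"mmo":96,"mxz":84,"n":85,"uc":55,"vra":32},"u":{"gu":60,"q":57,"tj":70,"twd":18}}

Answer: {"nm":[76,76],"qs":{"hx":68,"mmo":96,"mxz":84,"n":85,"uc":55,"vra":32},"u":{"gu":60,"q":57,"tj":70,"twd":18}}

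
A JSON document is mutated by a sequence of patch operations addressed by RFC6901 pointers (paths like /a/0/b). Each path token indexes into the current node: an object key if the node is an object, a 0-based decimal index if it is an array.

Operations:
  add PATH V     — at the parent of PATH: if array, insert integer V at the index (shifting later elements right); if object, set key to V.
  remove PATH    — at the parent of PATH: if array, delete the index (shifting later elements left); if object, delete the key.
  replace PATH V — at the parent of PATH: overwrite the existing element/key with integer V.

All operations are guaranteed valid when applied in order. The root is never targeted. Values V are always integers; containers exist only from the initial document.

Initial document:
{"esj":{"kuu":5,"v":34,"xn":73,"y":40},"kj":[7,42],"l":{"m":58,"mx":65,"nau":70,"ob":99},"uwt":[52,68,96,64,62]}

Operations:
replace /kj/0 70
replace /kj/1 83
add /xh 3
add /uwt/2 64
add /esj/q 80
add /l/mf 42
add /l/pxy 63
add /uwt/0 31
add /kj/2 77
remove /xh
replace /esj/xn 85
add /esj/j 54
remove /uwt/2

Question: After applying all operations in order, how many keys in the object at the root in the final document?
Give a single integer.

After op 1 (replace /kj/0 70): {"esj":{"kuu":5,"v":34,"xn":73,"y":40},"kj":[70,42],"l":{"m":58,"mx":65,"nau":70,"ob":99},"uwt":[52,68,96,64,62]}
After op 2 (replace /kj/1 83): {"esj":{"kuu":5,"v":34,"xn":73,"y":40},"kj":[70,83],"l":{"m":58,"mx":65,"nau":70,"ob":99},"uwt":[52,68,96,64,62]}
After op 3 (add /xh 3): {"esj":{"kuu":5,"v":34,"xn":73,"y":40},"kj":[70,83],"l":{"m":58,"mx":65,"nau":70,"ob":99},"uwt":[52,68,96,64,62],"xh":3}
After op 4 (add /uwt/2 64): {"esj":{"kuu":5,"v":34,"xn":73,"y":40},"kj":[70,83],"l":{"m":58,"mx":65,"nau":70,"ob":99},"uwt":[52,68,64,96,64,62],"xh":3}
After op 5 (add /esj/q 80): {"esj":{"kuu":5,"q":80,"v":34,"xn":73,"y":40},"kj":[70,83],"l":{"m":58,"mx":65,"nau":70,"ob":99},"uwt":[52,68,64,96,64,62],"xh":3}
After op 6 (add /l/mf 42): {"esj":{"kuu":5,"q":80,"v":34,"xn":73,"y":40},"kj":[70,83],"l":{"m":58,"mf":42,"mx":65,"nau":70,"ob":99},"uwt":[52,68,64,96,64,62],"xh":3}
After op 7 (add /l/pxy 63): {"esj":{"kuu":5,"q":80,"v":34,"xn":73,"y":40},"kj":[70,83],"l":{"m":58,"mf":42,"mx":65,"nau":70,"ob":99,"pxy":63},"uwt":[52,68,64,96,64,62],"xh":3}
After op 8 (add /uwt/0 31): {"esj":{"kuu":5,"q":80,"v":34,"xn":73,"y":40},"kj":[70,83],"l":{"m":58,"mf":42,"mx":65,"nau":70,"ob":99,"pxy":63},"uwt":[31,52,68,64,96,64,62],"xh":3}
After op 9 (add /kj/2 77): {"esj":{"kuu":5,"q":80,"v":34,"xn":73,"y":40},"kj":[70,83,77],"l":{"m":58,"mf":42,"mx":65,"nau":70,"ob":99,"pxy":63},"uwt":[31,52,68,64,96,64,62],"xh":3}
After op 10 (remove /xh): {"esj":{"kuu":5,"q":80,"v":34,"xn":73,"y":40},"kj":[70,83,77],"l":{"m":58,"mf":42,"mx":65,"nau":70,"ob":99,"pxy":63},"uwt":[31,52,68,64,96,64,62]}
After op 11 (replace /esj/xn 85): {"esj":{"kuu":5,"q":80,"v":34,"xn":85,"y":40},"kj":[70,83,77],"l":{"m":58,"mf":42,"mx":65,"nau":70,"ob":99,"pxy":63},"uwt":[31,52,68,64,96,64,62]}
After op 12 (add /esj/j 54): {"esj":{"j":54,"kuu":5,"q":80,"v":34,"xn":85,"y":40},"kj":[70,83,77],"l":{"m":58,"mf":42,"mx":65,"nau":70,"ob":99,"pxy":63},"uwt":[31,52,68,64,96,64,62]}
After op 13 (remove /uwt/2): {"esj":{"j":54,"kuu":5,"q":80,"v":34,"xn":85,"y":40},"kj":[70,83,77],"l":{"m":58,"mf":42,"mx":65,"nau":70,"ob":99,"pxy":63},"uwt":[31,52,64,96,64,62]}
Size at the root: 4

Answer: 4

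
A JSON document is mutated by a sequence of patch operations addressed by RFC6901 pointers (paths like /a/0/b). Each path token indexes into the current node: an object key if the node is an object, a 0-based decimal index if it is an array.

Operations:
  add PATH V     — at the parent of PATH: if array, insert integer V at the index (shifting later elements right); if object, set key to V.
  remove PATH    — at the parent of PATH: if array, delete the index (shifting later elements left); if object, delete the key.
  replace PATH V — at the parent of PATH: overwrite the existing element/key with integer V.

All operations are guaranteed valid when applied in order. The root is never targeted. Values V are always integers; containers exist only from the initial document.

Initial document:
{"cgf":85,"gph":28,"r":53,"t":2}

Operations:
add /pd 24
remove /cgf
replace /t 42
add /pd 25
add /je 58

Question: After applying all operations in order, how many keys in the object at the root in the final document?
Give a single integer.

Answer: 5

Derivation:
After op 1 (add /pd 24): {"cgf":85,"gph":28,"pd":24,"r":53,"t":2}
After op 2 (remove /cgf): {"gph":28,"pd":24,"r":53,"t":2}
After op 3 (replace /t 42): {"gph":28,"pd":24,"r":53,"t":42}
After op 4 (add /pd 25): {"gph":28,"pd":25,"r":53,"t":42}
After op 5 (add /je 58): {"gph":28,"je":58,"pd":25,"r":53,"t":42}
Size at the root: 5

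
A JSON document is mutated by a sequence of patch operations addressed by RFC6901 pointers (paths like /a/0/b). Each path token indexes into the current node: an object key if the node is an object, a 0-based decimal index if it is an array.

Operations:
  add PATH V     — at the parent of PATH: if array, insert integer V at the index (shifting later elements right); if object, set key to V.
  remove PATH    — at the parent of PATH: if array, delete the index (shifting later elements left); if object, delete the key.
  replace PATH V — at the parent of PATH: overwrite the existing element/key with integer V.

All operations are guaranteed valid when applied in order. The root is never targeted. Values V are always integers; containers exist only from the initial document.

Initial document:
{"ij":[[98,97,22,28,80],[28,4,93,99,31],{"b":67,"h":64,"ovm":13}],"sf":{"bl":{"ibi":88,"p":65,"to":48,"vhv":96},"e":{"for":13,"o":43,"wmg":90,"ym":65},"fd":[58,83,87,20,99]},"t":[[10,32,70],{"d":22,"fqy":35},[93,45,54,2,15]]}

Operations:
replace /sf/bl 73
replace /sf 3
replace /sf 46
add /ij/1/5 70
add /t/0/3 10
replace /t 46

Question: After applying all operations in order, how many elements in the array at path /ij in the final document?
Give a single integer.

Answer: 3

Derivation:
After op 1 (replace /sf/bl 73): {"ij":[[98,97,22,28,80],[28,4,93,99,31],{"b":67,"h":64,"ovm":13}],"sf":{"bl":73,"e":{"for":13,"o":43,"wmg":90,"ym":65},"fd":[58,83,87,20,99]},"t":[[10,32,70],{"d":22,"fqy":35},[93,45,54,2,15]]}
After op 2 (replace /sf 3): {"ij":[[98,97,22,28,80],[28,4,93,99,31],{"b":67,"h":64,"ovm":13}],"sf":3,"t":[[10,32,70],{"d":22,"fqy":35},[93,45,54,2,15]]}
After op 3 (replace /sf 46): {"ij":[[98,97,22,28,80],[28,4,93,99,31],{"b":67,"h":64,"ovm":13}],"sf":46,"t":[[10,32,70],{"d":22,"fqy":35},[93,45,54,2,15]]}
After op 4 (add /ij/1/5 70): {"ij":[[98,97,22,28,80],[28,4,93,99,31,70],{"b":67,"h":64,"ovm":13}],"sf":46,"t":[[10,32,70],{"d":22,"fqy":35},[93,45,54,2,15]]}
After op 5 (add /t/0/3 10): {"ij":[[98,97,22,28,80],[28,4,93,99,31,70],{"b":67,"h":64,"ovm":13}],"sf":46,"t":[[10,32,70,10],{"d":22,"fqy":35},[93,45,54,2,15]]}
After op 6 (replace /t 46): {"ij":[[98,97,22,28,80],[28,4,93,99,31,70],{"b":67,"h":64,"ovm":13}],"sf":46,"t":46}
Size at path /ij: 3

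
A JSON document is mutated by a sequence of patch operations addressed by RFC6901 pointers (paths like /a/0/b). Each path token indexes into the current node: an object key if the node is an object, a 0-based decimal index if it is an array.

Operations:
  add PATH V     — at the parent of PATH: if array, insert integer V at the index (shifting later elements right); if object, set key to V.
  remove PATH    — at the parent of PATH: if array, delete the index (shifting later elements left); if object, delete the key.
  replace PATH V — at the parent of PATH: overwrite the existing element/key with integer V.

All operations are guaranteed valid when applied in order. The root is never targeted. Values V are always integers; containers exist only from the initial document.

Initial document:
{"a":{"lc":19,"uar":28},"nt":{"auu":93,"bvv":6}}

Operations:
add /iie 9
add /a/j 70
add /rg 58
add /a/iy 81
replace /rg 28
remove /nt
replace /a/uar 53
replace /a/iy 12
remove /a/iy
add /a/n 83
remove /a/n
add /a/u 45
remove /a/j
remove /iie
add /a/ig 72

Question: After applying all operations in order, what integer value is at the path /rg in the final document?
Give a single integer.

Answer: 28

Derivation:
After op 1 (add /iie 9): {"a":{"lc":19,"uar":28},"iie":9,"nt":{"auu":93,"bvv":6}}
After op 2 (add /a/j 70): {"a":{"j":70,"lc":19,"uar":28},"iie":9,"nt":{"auu":93,"bvv":6}}
After op 3 (add /rg 58): {"a":{"j":70,"lc":19,"uar":28},"iie":9,"nt":{"auu":93,"bvv":6},"rg":58}
After op 4 (add /a/iy 81): {"a":{"iy":81,"j":70,"lc":19,"uar":28},"iie":9,"nt":{"auu":93,"bvv":6},"rg":58}
After op 5 (replace /rg 28): {"a":{"iy":81,"j":70,"lc":19,"uar":28},"iie":9,"nt":{"auu":93,"bvv":6},"rg":28}
After op 6 (remove /nt): {"a":{"iy":81,"j":70,"lc":19,"uar":28},"iie":9,"rg":28}
After op 7 (replace /a/uar 53): {"a":{"iy":81,"j":70,"lc":19,"uar":53},"iie":9,"rg":28}
After op 8 (replace /a/iy 12): {"a":{"iy":12,"j":70,"lc":19,"uar":53},"iie":9,"rg":28}
After op 9 (remove /a/iy): {"a":{"j":70,"lc":19,"uar":53},"iie":9,"rg":28}
After op 10 (add /a/n 83): {"a":{"j":70,"lc":19,"n":83,"uar":53},"iie":9,"rg":28}
After op 11 (remove /a/n): {"a":{"j":70,"lc":19,"uar":53},"iie":9,"rg":28}
After op 12 (add /a/u 45): {"a":{"j":70,"lc":19,"u":45,"uar":53},"iie":9,"rg":28}
After op 13 (remove /a/j): {"a":{"lc":19,"u":45,"uar":53},"iie":9,"rg":28}
After op 14 (remove /iie): {"a":{"lc":19,"u":45,"uar":53},"rg":28}
After op 15 (add /a/ig 72): {"a":{"ig":72,"lc":19,"u":45,"uar":53},"rg":28}
Value at /rg: 28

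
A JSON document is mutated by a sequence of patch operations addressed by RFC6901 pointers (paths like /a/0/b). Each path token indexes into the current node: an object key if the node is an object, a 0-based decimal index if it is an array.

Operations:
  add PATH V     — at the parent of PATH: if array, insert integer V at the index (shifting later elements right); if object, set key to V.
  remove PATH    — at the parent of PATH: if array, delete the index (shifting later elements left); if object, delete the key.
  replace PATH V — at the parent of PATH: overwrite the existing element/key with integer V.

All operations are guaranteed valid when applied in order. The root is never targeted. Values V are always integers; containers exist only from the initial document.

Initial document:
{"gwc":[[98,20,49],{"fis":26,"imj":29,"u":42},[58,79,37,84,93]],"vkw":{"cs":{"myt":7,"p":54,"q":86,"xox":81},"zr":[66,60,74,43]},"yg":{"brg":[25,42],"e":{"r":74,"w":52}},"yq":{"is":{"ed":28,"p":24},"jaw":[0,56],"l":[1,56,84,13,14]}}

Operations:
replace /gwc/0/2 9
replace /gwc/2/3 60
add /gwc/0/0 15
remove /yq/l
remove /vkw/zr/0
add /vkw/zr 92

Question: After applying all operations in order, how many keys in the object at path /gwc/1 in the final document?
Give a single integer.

Answer: 3

Derivation:
After op 1 (replace /gwc/0/2 9): {"gwc":[[98,20,9],{"fis":26,"imj":29,"u":42},[58,79,37,84,93]],"vkw":{"cs":{"myt":7,"p":54,"q":86,"xox":81},"zr":[66,60,74,43]},"yg":{"brg":[25,42],"e":{"r":74,"w":52}},"yq":{"is":{"ed":28,"p":24},"jaw":[0,56],"l":[1,56,84,13,14]}}
After op 2 (replace /gwc/2/3 60): {"gwc":[[98,20,9],{"fis":26,"imj":29,"u":42},[58,79,37,60,93]],"vkw":{"cs":{"myt":7,"p":54,"q":86,"xox":81},"zr":[66,60,74,43]},"yg":{"brg":[25,42],"e":{"r":74,"w":52}},"yq":{"is":{"ed":28,"p":24},"jaw":[0,56],"l":[1,56,84,13,14]}}
After op 3 (add /gwc/0/0 15): {"gwc":[[15,98,20,9],{"fis":26,"imj":29,"u":42},[58,79,37,60,93]],"vkw":{"cs":{"myt":7,"p":54,"q":86,"xox":81},"zr":[66,60,74,43]},"yg":{"brg":[25,42],"e":{"r":74,"w":52}},"yq":{"is":{"ed":28,"p":24},"jaw":[0,56],"l":[1,56,84,13,14]}}
After op 4 (remove /yq/l): {"gwc":[[15,98,20,9],{"fis":26,"imj":29,"u":42},[58,79,37,60,93]],"vkw":{"cs":{"myt":7,"p":54,"q":86,"xox":81},"zr":[66,60,74,43]},"yg":{"brg":[25,42],"e":{"r":74,"w":52}},"yq":{"is":{"ed":28,"p":24},"jaw":[0,56]}}
After op 5 (remove /vkw/zr/0): {"gwc":[[15,98,20,9],{"fis":26,"imj":29,"u":42},[58,79,37,60,93]],"vkw":{"cs":{"myt":7,"p":54,"q":86,"xox":81},"zr":[60,74,43]},"yg":{"brg":[25,42],"e":{"r":74,"w":52}},"yq":{"is":{"ed":28,"p":24},"jaw":[0,56]}}
After op 6 (add /vkw/zr 92): {"gwc":[[15,98,20,9],{"fis":26,"imj":29,"u":42},[58,79,37,60,93]],"vkw":{"cs":{"myt":7,"p":54,"q":86,"xox":81},"zr":92},"yg":{"brg":[25,42],"e":{"r":74,"w":52}},"yq":{"is":{"ed":28,"p":24},"jaw":[0,56]}}
Size at path /gwc/1: 3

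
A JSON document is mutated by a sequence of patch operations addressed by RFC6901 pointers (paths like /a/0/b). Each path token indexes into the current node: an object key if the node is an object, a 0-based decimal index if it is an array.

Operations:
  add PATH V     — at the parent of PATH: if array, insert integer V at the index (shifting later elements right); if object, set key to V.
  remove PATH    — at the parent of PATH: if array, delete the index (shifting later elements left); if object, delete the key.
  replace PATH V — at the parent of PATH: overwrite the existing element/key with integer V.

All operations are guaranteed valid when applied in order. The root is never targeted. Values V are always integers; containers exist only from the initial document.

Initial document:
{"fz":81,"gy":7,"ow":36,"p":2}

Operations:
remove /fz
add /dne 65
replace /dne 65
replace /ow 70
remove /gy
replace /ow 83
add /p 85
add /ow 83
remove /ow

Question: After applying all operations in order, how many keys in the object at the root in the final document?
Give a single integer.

After op 1 (remove /fz): {"gy":7,"ow":36,"p":2}
After op 2 (add /dne 65): {"dne":65,"gy":7,"ow":36,"p":2}
After op 3 (replace /dne 65): {"dne":65,"gy":7,"ow":36,"p":2}
After op 4 (replace /ow 70): {"dne":65,"gy":7,"ow":70,"p":2}
After op 5 (remove /gy): {"dne":65,"ow":70,"p":2}
After op 6 (replace /ow 83): {"dne":65,"ow":83,"p":2}
After op 7 (add /p 85): {"dne":65,"ow":83,"p":85}
After op 8 (add /ow 83): {"dne":65,"ow":83,"p":85}
After op 9 (remove /ow): {"dne":65,"p":85}
Size at the root: 2

Answer: 2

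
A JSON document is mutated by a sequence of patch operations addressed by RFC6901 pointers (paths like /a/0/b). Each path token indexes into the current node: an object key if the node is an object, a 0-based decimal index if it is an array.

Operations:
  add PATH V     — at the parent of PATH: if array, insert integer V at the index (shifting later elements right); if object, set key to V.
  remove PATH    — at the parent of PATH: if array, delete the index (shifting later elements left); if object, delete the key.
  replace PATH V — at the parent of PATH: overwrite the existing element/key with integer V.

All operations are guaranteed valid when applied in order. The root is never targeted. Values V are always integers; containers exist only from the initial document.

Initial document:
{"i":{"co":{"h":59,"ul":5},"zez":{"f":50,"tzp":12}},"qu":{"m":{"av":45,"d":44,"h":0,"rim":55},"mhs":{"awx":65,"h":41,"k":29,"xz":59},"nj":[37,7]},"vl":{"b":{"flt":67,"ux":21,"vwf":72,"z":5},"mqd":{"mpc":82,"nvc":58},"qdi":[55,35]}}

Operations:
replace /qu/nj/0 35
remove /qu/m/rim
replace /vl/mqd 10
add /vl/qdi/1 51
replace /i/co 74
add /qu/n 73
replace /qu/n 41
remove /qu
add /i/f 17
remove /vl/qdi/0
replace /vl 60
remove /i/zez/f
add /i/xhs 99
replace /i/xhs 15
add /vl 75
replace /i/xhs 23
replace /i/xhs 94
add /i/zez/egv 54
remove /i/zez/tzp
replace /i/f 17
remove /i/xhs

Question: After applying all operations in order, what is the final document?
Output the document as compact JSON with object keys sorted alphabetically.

Answer: {"i":{"co":74,"f":17,"zez":{"egv":54}},"vl":75}

Derivation:
After op 1 (replace /qu/nj/0 35): {"i":{"co":{"h":59,"ul":5},"zez":{"f":50,"tzp":12}},"qu":{"m":{"av":45,"d":44,"h":0,"rim":55},"mhs":{"awx":65,"h":41,"k":29,"xz":59},"nj":[35,7]},"vl":{"b":{"flt":67,"ux":21,"vwf":72,"z":5},"mqd":{"mpc":82,"nvc":58},"qdi":[55,35]}}
After op 2 (remove /qu/m/rim): {"i":{"co":{"h":59,"ul":5},"zez":{"f":50,"tzp":12}},"qu":{"m":{"av":45,"d":44,"h":0},"mhs":{"awx":65,"h":41,"k":29,"xz":59},"nj":[35,7]},"vl":{"b":{"flt":67,"ux":21,"vwf":72,"z":5},"mqd":{"mpc":82,"nvc":58},"qdi":[55,35]}}
After op 3 (replace /vl/mqd 10): {"i":{"co":{"h":59,"ul":5},"zez":{"f":50,"tzp":12}},"qu":{"m":{"av":45,"d":44,"h":0},"mhs":{"awx":65,"h":41,"k":29,"xz":59},"nj":[35,7]},"vl":{"b":{"flt":67,"ux":21,"vwf":72,"z":5},"mqd":10,"qdi":[55,35]}}
After op 4 (add /vl/qdi/1 51): {"i":{"co":{"h":59,"ul":5},"zez":{"f":50,"tzp":12}},"qu":{"m":{"av":45,"d":44,"h":0},"mhs":{"awx":65,"h":41,"k":29,"xz":59},"nj":[35,7]},"vl":{"b":{"flt":67,"ux":21,"vwf":72,"z":5},"mqd":10,"qdi":[55,51,35]}}
After op 5 (replace /i/co 74): {"i":{"co":74,"zez":{"f":50,"tzp":12}},"qu":{"m":{"av":45,"d":44,"h":0},"mhs":{"awx":65,"h":41,"k":29,"xz":59},"nj":[35,7]},"vl":{"b":{"flt":67,"ux":21,"vwf":72,"z":5},"mqd":10,"qdi":[55,51,35]}}
After op 6 (add /qu/n 73): {"i":{"co":74,"zez":{"f":50,"tzp":12}},"qu":{"m":{"av":45,"d":44,"h":0},"mhs":{"awx":65,"h":41,"k":29,"xz":59},"n":73,"nj":[35,7]},"vl":{"b":{"flt":67,"ux":21,"vwf":72,"z":5},"mqd":10,"qdi":[55,51,35]}}
After op 7 (replace /qu/n 41): {"i":{"co":74,"zez":{"f":50,"tzp":12}},"qu":{"m":{"av":45,"d":44,"h":0},"mhs":{"awx":65,"h":41,"k":29,"xz":59},"n":41,"nj":[35,7]},"vl":{"b":{"flt":67,"ux":21,"vwf":72,"z":5},"mqd":10,"qdi":[55,51,35]}}
After op 8 (remove /qu): {"i":{"co":74,"zez":{"f":50,"tzp":12}},"vl":{"b":{"flt":67,"ux":21,"vwf":72,"z":5},"mqd":10,"qdi":[55,51,35]}}
After op 9 (add /i/f 17): {"i":{"co":74,"f":17,"zez":{"f":50,"tzp":12}},"vl":{"b":{"flt":67,"ux":21,"vwf":72,"z":5},"mqd":10,"qdi":[55,51,35]}}
After op 10 (remove /vl/qdi/0): {"i":{"co":74,"f":17,"zez":{"f":50,"tzp":12}},"vl":{"b":{"flt":67,"ux":21,"vwf":72,"z":5},"mqd":10,"qdi":[51,35]}}
After op 11 (replace /vl 60): {"i":{"co":74,"f":17,"zez":{"f":50,"tzp":12}},"vl":60}
After op 12 (remove /i/zez/f): {"i":{"co":74,"f":17,"zez":{"tzp":12}},"vl":60}
After op 13 (add /i/xhs 99): {"i":{"co":74,"f":17,"xhs":99,"zez":{"tzp":12}},"vl":60}
After op 14 (replace /i/xhs 15): {"i":{"co":74,"f":17,"xhs":15,"zez":{"tzp":12}},"vl":60}
After op 15 (add /vl 75): {"i":{"co":74,"f":17,"xhs":15,"zez":{"tzp":12}},"vl":75}
After op 16 (replace /i/xhs 23): {"i":{"co":74,"f":17,"xhs":23,"zez":{"tzp":12}},"vl":75}
After op 17 (replace /i/xhs 94): {"i":{"co":74,"f":17,"xhs":94,"zez":{"tzp":12}},"vl":75}
After op 18 (add /i/zez/egv 54): {"i":{"co":74,"f":17,"xhs":94,"zez":{"egv":54,"tzp":12}},"vl":75}
After op 19 (remove /i/zez/tzp): {"i":{"co":74,"f":17,"xhs":94,"zez":{"egv":54}},"vl":75}
After op 20 (replace /i/f 17): {"i":{"co":74,"f":17,"xhs":94,"zez":{"egv":54}},"vl":75}
After op 21 (remove /i/xhs): {"i":{"co":74,"f":17,"zez":{"egv":54}},"vl":75}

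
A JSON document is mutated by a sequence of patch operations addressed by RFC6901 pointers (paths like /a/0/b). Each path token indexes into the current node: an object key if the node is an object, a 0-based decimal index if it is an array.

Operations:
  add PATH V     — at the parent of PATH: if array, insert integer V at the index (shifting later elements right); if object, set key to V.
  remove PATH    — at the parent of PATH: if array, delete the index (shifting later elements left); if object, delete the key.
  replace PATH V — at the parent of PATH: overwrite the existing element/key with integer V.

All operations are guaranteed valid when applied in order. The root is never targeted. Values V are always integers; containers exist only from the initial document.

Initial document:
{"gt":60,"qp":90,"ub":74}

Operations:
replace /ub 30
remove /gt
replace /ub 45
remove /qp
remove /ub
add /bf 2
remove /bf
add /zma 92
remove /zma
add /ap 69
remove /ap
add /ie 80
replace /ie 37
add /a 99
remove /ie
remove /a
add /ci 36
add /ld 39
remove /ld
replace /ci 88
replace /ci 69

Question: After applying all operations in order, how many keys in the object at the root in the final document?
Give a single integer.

Answer: 1

Derivation:
After op 1 (replace /ub 30): {"gt":60,"qp":90,"ub":30}
After op 2 (remove /gt): {"qp":90,"ub":30}
After op 3 (replace /ub 45): {"qp":90,"ub":45}
After op 4 (remove /qp): {"ub":45}
After op 5 (remove /ub): {}
After op 6 (add /bf 2): {"bf":2}
After op 7 (remove /bf): {}
After op 8 (add /zma 92): {"zma":92}
After op 9 (remove /zma): {}
After op 10 (add /ap 69): {"ap":69}
After op 11 (remove /ap): {}
After op 12 (add /ie 80): {"ie":80}
After op 13 (replace /ie 37): {"ie":37}
After op 14 (add /a 99): {"a":99,"ie":37}
After op 15 (remove /ie): {"a":99}
After op 16 (remove /a): {}
After op 17 (add /ci 36): {"ci":36}
After op 18 (add /ld 39): {"ci":36,"ld":39}
After op 19 (remove /ld): {"ci":36}
After op 20 (replace /ci 88): {"ci":88}
After op 21 (replace /ci 69): {"ci":69}
Size at the root: 1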